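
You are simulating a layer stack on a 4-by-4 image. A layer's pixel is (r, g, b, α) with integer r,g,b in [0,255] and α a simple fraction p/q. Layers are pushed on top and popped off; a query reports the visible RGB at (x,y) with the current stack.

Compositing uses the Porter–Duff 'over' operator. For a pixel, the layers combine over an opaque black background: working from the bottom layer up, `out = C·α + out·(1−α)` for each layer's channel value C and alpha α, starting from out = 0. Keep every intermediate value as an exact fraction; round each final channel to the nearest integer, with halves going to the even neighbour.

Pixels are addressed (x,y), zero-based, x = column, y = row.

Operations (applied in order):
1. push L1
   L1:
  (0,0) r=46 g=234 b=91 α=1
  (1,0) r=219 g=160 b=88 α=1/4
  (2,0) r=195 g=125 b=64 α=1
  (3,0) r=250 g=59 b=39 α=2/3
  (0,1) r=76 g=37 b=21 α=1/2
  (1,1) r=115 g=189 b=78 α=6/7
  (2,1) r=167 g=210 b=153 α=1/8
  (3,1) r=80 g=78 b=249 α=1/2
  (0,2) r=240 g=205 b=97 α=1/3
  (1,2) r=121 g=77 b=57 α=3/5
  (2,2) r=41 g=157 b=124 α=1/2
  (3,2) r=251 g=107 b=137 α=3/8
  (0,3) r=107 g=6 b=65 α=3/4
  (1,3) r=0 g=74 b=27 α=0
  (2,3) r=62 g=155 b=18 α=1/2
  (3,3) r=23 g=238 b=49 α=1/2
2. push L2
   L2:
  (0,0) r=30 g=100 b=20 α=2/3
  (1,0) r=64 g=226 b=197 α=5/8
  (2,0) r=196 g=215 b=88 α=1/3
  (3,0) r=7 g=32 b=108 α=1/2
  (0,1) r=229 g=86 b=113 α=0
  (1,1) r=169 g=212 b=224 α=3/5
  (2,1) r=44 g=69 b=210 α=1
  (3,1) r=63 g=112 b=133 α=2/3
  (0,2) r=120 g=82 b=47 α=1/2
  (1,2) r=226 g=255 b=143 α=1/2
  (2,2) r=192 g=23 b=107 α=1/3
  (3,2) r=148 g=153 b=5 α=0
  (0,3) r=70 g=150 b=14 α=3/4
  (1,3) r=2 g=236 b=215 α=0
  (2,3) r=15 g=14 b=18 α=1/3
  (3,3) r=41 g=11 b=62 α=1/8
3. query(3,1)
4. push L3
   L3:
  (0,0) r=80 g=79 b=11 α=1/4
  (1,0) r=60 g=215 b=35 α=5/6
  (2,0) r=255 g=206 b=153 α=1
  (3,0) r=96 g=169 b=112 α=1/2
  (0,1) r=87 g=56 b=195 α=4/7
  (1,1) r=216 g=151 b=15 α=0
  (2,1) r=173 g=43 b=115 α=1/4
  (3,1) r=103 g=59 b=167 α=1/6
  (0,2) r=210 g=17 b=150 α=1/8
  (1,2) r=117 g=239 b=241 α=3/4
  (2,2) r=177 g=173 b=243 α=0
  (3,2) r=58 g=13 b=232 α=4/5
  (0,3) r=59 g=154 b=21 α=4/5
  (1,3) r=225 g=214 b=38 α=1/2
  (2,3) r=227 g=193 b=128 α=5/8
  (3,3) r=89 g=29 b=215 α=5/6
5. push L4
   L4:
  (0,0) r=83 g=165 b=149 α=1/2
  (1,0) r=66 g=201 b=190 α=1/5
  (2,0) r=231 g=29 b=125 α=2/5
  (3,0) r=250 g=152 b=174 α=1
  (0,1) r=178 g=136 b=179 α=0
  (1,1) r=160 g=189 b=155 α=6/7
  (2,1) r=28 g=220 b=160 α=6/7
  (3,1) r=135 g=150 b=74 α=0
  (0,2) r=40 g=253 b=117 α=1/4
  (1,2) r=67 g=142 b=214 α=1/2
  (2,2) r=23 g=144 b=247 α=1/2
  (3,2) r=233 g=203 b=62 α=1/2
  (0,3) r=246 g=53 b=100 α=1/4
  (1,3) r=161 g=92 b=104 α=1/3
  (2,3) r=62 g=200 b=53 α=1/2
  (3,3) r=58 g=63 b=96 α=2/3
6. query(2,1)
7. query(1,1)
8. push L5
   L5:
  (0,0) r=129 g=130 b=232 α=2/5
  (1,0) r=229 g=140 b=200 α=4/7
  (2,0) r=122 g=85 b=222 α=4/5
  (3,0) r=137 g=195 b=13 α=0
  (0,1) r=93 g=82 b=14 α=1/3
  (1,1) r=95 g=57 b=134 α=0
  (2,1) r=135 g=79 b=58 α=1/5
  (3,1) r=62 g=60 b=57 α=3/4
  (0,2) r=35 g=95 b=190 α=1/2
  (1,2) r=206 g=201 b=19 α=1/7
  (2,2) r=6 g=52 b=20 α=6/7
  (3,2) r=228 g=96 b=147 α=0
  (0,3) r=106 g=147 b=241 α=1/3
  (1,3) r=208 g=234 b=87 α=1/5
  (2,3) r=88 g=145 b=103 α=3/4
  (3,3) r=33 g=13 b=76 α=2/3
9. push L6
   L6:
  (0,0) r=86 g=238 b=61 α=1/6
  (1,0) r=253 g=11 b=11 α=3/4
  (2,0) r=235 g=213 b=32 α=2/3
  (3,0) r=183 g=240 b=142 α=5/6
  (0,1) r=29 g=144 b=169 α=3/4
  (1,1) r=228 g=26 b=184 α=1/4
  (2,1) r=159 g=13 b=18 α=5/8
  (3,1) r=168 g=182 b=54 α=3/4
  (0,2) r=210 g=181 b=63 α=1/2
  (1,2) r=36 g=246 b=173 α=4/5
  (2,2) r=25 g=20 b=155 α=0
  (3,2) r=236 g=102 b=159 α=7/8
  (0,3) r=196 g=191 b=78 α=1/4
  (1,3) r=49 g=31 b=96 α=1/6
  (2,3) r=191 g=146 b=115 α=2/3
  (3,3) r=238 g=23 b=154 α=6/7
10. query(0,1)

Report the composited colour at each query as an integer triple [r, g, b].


at x=3,y=1 over L1,L2:
+L1 (α=1/2) → [40, 39, 249/2]
+L2 (α=2/3) → [166/3, 263/3, 781/6]
= [55, 88, 130]

(2,1) stack=L1,L2,L3,L4; from [0,0,0]:
after L1 α=1/8: [167/8, 105/4, 153/8]
after L2 α=1: [44, 69, 210]
after L3 α=1/4: [305/4, 125/2, 745/4]
after L4 α=6/7: [977/28, 395/2, 655/4]
rounded: [35, 198, 164]

(1,1) stack=L1,L2,L3,L4; from [0,0,0]:
L1 α=6/7: [690/7, 162, 468/7]
L2 α=3/5: [4929/35, 192, 1128/7]
L3 α=0: [4929/35, 192, 1128/7]
L4 α=6/7: [38529/245, 1326/7, 7638/49]
→ [157, 189, 156]

query (0,1) [L1,L2,L3,L4,L5,L6] — begin 0,0,0
+L1 (α=1/2) → [38, 37/2, 21/2]
+L2 (α=0) → [38, 37/2, 21/2]
+L3 (α=4/7) → [66, 559/14, 1623/14]
+L4 (α=0) → [66, 559/14, 1623/14]
+L5 (α=1/3) → [75, 1133/21, 1721/21]
+L6 (α=3/4) → [81/2, 10205/84, 3092/21]
→ [40, 121, 147]


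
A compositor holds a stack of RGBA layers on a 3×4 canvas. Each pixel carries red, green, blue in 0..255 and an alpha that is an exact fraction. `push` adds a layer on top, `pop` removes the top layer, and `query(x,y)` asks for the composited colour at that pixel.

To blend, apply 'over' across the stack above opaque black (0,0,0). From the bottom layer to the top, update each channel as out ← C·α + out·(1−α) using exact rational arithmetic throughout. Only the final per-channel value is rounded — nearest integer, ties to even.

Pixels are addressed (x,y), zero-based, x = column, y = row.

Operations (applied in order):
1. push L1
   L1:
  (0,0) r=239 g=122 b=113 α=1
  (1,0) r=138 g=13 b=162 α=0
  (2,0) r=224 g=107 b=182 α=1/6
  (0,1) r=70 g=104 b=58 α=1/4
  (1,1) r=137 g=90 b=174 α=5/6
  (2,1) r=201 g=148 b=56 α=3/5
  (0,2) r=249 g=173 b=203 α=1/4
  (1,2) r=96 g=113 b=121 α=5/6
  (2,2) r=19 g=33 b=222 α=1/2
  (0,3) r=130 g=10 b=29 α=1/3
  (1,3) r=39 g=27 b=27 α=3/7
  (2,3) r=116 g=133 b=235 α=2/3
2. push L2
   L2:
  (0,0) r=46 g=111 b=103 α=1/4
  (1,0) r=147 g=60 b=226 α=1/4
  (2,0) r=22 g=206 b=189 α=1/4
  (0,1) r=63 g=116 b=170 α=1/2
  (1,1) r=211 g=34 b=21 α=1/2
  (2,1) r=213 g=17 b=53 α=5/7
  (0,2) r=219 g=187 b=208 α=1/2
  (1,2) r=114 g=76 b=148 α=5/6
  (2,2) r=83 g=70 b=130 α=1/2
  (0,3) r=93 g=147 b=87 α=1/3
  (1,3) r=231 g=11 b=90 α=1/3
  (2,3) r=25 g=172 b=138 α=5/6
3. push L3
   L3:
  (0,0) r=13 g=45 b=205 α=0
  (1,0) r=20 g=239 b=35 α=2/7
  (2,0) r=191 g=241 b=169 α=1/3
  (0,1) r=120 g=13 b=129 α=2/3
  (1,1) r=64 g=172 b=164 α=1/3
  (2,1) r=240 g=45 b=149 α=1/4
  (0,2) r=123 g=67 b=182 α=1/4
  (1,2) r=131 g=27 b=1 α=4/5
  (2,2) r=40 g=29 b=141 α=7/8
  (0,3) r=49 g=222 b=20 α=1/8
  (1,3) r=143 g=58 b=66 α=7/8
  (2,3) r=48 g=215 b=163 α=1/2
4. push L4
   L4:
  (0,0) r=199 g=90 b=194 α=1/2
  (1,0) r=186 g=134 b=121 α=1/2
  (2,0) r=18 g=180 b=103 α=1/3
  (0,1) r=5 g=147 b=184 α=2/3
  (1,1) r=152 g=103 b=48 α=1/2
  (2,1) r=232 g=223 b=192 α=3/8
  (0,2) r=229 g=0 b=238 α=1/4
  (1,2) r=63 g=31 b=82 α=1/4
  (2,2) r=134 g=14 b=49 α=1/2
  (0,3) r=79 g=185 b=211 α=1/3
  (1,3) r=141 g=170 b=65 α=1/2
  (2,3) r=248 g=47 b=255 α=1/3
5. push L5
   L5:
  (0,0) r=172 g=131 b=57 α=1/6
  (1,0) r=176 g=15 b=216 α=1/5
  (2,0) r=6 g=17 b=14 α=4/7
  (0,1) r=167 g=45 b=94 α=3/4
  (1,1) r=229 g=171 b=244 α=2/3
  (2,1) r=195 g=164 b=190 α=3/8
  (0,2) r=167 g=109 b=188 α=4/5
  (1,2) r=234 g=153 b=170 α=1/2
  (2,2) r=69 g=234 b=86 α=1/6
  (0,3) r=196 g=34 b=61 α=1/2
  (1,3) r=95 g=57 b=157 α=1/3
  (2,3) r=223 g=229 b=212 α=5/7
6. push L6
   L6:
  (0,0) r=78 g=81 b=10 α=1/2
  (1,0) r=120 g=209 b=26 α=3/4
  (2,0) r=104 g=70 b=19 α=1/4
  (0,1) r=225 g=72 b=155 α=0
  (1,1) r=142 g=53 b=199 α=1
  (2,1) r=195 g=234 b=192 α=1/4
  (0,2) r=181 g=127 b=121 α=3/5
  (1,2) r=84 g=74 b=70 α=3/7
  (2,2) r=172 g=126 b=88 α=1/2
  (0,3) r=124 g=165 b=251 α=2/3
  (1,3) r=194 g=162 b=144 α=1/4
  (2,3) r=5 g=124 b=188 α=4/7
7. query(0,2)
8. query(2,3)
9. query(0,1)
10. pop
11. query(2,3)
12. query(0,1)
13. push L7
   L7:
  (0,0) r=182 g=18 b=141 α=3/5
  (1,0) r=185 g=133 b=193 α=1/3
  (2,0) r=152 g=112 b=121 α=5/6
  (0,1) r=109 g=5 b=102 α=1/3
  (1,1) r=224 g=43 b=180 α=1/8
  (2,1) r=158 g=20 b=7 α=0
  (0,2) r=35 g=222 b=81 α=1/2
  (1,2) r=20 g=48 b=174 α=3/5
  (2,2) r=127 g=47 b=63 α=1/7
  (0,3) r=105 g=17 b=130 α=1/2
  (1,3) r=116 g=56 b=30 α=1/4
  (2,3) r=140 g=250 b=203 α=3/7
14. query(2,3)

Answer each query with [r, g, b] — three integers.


(0,2) stack=L1,L2,L3,L4,L5,L6; from [0,0,0]:
+L1 (α=1/4) → [249/4, 173/4, 203/4]
+L2 (α=1/2) → [1125/8, 921/8, 1035/8]
+L3 (α=1/4) → [4359/32, 3299/32, 4561/32]
+L4 (α=1/4) → [20405/128, 9897/128, 21299/128]
+L5 (α=4/5) → [105909/640, 13141/128, 23511/128]
+L6 (α=3/5) → [279669/1600, 7505/64, 46743/320]
→ [175, 117, 146]

(2,3) stack=L1,L2,L3,L4,L5,L6; from [0,0,0]:
L1 α=2/3: [232/3, 266/3, 470/3]
L2 α=5/6: [607/18, 1423/9, 1270/9]
L3 α=1/2: [1471/36, 1679/9, 2737/18]
L4 α=1/3: [5935/54, 3781/27, 5032/27]
L5 α=5/7: [36040/189, 38477/189, 38684/189]
L6 α=4/7: [37300/441, 69725/441, 86060/441]
= [85, 158, 195]

(0,1) stack=L1,L2,L3,L4,L5,L6; from [0,0,0]:
after L1 α=1/4: [35/2, 26, 29/2]
after L2 α=1/2: [161/4, 71, 369/4]
after L3 α=2/3: [1121/12, 97/3, 467/4]
after L4 α=2/3: [1241/36, 979/9, 1939/12]
after L5 α=3/4: [19277/144, 1097/18, 5323/48]
after L6 α=0: [19277/144, 1097/18, 5323/48]
→ [134, 61, 111]

query (2,3) [L1,L2,L3,L4,L5] — begin 0,0,0
L1 α=2/3: [232/3, 266/3, 470/3]
L2 α=5/6: [607/18, 1423/9, 1270/9]
L3 α=1/2: [1471/36, 1679/9, 2737/18]
L4 α=1/3: [5935/54, 3781/27, 5032/27]
L5 α=5/7: [36040/189, 38477/189, 38684/189]
= [191, 204, 205]

at x=0,y=1 over L1,L2,L3,L4,L5:
after L1 α=1/4: [35/2, 26, 29/2]
after L2 α=1/2: [161/4, 71, 369/4]
after L3 α=2/3: [1121/12, 97/3, 467/4]
after L4 α=2/3: [1241/36, 979/9, 1939/12]
after L5 α=3/4: [19277/144, 1097/18, 5323/48]
= [134, 61, 111]

query (2,3) [L1,L2,L3,L4,L5,L7] — begin 0,0,0
+L1 (α=2/3) → [232/3, 266/3, 470/3]
+L2 (α=5/6) → [607/18, 1423/9, 1270/9]
+L3 (α=1/2) → [1471/36, 1679/9, 2737/18]
+L4 (α=1/3) → [5935/54, 3781/27, 5032/27]
+L5 (α=5/7) → [36040/189, 38477/189, 38684/189]
+L7 (α=3/7) → [223540/1323, 295658/1323, 269837/1323]
rounded: [169, 223, 204]


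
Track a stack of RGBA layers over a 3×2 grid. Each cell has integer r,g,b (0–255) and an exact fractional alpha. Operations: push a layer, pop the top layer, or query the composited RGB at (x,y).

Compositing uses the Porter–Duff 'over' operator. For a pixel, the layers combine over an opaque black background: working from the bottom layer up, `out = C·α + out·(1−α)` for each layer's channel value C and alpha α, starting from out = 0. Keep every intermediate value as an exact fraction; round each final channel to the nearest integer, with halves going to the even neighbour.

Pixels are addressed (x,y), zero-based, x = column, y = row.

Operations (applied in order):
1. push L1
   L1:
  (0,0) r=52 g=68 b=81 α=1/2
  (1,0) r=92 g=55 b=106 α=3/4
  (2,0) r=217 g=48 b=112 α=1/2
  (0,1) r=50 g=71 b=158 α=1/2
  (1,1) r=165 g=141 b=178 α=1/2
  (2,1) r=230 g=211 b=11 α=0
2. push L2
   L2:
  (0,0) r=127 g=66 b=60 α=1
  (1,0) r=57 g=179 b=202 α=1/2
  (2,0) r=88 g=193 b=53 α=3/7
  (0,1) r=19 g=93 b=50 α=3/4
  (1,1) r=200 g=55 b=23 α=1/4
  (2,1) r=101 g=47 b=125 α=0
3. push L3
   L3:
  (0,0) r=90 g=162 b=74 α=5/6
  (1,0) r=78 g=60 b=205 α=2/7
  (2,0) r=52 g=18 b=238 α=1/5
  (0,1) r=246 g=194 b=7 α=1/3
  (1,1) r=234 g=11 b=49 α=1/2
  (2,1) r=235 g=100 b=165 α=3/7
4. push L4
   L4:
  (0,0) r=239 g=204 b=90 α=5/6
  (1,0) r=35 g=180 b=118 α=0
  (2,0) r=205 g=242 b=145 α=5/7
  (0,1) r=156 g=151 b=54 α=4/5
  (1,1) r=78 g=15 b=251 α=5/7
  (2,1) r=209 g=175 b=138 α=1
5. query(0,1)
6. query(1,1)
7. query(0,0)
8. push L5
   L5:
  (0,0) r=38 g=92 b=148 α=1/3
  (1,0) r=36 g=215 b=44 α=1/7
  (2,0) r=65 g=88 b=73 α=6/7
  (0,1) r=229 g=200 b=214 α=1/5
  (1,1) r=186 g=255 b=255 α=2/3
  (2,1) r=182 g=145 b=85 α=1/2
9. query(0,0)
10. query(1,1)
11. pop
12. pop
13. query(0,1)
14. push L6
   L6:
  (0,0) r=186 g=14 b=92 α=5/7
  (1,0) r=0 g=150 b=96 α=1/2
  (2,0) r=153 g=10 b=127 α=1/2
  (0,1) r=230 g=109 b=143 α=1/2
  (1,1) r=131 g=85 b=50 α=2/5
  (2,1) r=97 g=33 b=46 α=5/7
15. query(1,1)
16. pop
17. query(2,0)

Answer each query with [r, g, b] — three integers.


(0,1) stack=L1,L2,L3,L4; from [0,0,0]:
after L1 α=1/2: [25, 71/2, 79]
after L2 α=3/4: [41/2, 629/8, 229/4]
after L3 α=1/3: [287/3, 1405/12, 81/2]
after L4 α=4/5: [2159/15, 8653/60, 513/10]
rounded: [144, 144, 51]

(1,1) stack=L1,L2,L3,L4; from [0,0,0]:
after L1 α=1/2: [165/2, 141/2, 89]
after L2 α=1/4: [895/8, 533/8, 145/2]
after L3 α=1/2: [2767/16, 621/16, 243/4]
after L4 α=5/7: [841/8, 1221/56, 2753/14]
→ [105, 22, 197]

(0,0) stack=L1,L2,L3,L4; from [0,0,0]:
after L1 α=1/2: [26, 34, 81/2]
after L2 α=1: [127, 66, 60]
after L3 α=5/6: [577/6, 146, 215/3]
after L4 α=5/6: [7747/36, 583/3, 1565/18]
= [215, 194, 87]

(0,0) stack=L1,L2,L3,L4,L5; from [0,0,0]:
L1 α=1/2: [26, 34, 81/2]
L2 α=1: [127, 66, 60]
L3 α=5/6: [577/6, 146, 215/3]
L4 α=5/6: [7747/36, 583/3, 1565/18]
L5 α=1/3: [8431/54, 1442/9, 2897/27]
→ [156, 160, 107]

query (1,1) [L1,L2,L3,L4,L5] — begin 0,0,0
after L1 α=1/2: [165/2, 141/2, 89]
after L2 α=1/4: [895/8, 533/8, 145/2]
after L3 α=1/2: [2767/16, 621/16, 243/4]
after L4 α=5/7: [841/8, 1221/56, 2753/14]
after L5 α=2/3: [3817/24, 9927/56, 9893/42]
rounded: [159, 177, 236]

query (0,1) [L1,L2,L3] — begin 0,0,0
+L1 (α=1/2) → [25, 71/2, 79]
+L2 (α=3/4) → [41/2, 629/8, 229/4]
+L3 (α=1/3) → [287/3, 1405/12, 81/2]
= [96, 117, 40]

(1,1) stack=L1,L2,L3,L6; from [0,0,0]:
+L1 (α=1/2) → [165/2, 141/2, 89]
+L2 (α=1/4) → [895/8, 533/8, 145/2]
+L3 (α=1/2) → [2767/16, 621/16, 243/4]
+L6 (α=2/5) → [12493/80, 4583/80, 1129/20]
→ [156, 57, 56]

at x=2,y=0 over L1,L2,L3:
L1 α=1/2: [217/2, 24, 56]
L2 α=3/7: [698/7, 675/7, 383/7]
L3 α=1/5: [3156/35, 2826/35, 3198/35]
= [90, 81, 91]


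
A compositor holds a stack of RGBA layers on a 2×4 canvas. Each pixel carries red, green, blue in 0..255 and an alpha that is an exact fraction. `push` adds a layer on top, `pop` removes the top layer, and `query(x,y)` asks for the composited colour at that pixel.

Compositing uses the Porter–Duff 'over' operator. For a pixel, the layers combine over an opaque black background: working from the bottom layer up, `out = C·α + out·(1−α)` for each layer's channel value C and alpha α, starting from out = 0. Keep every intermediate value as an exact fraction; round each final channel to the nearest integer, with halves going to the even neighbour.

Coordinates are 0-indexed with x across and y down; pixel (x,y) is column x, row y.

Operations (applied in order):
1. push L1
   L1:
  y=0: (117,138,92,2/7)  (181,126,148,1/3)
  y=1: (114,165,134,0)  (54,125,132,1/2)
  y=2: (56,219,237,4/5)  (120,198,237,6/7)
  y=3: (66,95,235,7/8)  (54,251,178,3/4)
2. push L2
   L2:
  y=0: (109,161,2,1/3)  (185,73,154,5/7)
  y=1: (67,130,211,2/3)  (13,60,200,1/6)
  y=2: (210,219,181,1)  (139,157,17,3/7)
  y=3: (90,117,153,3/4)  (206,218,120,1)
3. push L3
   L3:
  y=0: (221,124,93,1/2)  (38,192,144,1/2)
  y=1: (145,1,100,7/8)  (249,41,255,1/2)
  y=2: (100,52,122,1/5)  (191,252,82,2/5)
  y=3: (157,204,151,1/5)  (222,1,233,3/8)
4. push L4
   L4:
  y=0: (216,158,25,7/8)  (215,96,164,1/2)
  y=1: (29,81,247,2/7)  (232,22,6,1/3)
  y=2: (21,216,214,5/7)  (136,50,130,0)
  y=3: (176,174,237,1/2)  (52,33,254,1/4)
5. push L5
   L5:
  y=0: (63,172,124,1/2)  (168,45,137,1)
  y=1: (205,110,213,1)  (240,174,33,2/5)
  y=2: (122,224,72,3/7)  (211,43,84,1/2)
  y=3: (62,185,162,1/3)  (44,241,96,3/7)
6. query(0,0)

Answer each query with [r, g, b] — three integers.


query (0,0) [L1,L2,L3,L4,L5] — begin 0,0,0
L1 α=2/7: [234/7, 276/7, 184/7]
L2 α=1/3: [1231/21, 1679/21, 382/21]
L3 α=1/2: [2936/21, 4283/42, 2335/42]
L4 α=7/8: [4336/21, 50735/336, 9685/336]
L5 α=1/2: [5659/42, 108527/672, 51349/672]
→ [135, 161, 76]


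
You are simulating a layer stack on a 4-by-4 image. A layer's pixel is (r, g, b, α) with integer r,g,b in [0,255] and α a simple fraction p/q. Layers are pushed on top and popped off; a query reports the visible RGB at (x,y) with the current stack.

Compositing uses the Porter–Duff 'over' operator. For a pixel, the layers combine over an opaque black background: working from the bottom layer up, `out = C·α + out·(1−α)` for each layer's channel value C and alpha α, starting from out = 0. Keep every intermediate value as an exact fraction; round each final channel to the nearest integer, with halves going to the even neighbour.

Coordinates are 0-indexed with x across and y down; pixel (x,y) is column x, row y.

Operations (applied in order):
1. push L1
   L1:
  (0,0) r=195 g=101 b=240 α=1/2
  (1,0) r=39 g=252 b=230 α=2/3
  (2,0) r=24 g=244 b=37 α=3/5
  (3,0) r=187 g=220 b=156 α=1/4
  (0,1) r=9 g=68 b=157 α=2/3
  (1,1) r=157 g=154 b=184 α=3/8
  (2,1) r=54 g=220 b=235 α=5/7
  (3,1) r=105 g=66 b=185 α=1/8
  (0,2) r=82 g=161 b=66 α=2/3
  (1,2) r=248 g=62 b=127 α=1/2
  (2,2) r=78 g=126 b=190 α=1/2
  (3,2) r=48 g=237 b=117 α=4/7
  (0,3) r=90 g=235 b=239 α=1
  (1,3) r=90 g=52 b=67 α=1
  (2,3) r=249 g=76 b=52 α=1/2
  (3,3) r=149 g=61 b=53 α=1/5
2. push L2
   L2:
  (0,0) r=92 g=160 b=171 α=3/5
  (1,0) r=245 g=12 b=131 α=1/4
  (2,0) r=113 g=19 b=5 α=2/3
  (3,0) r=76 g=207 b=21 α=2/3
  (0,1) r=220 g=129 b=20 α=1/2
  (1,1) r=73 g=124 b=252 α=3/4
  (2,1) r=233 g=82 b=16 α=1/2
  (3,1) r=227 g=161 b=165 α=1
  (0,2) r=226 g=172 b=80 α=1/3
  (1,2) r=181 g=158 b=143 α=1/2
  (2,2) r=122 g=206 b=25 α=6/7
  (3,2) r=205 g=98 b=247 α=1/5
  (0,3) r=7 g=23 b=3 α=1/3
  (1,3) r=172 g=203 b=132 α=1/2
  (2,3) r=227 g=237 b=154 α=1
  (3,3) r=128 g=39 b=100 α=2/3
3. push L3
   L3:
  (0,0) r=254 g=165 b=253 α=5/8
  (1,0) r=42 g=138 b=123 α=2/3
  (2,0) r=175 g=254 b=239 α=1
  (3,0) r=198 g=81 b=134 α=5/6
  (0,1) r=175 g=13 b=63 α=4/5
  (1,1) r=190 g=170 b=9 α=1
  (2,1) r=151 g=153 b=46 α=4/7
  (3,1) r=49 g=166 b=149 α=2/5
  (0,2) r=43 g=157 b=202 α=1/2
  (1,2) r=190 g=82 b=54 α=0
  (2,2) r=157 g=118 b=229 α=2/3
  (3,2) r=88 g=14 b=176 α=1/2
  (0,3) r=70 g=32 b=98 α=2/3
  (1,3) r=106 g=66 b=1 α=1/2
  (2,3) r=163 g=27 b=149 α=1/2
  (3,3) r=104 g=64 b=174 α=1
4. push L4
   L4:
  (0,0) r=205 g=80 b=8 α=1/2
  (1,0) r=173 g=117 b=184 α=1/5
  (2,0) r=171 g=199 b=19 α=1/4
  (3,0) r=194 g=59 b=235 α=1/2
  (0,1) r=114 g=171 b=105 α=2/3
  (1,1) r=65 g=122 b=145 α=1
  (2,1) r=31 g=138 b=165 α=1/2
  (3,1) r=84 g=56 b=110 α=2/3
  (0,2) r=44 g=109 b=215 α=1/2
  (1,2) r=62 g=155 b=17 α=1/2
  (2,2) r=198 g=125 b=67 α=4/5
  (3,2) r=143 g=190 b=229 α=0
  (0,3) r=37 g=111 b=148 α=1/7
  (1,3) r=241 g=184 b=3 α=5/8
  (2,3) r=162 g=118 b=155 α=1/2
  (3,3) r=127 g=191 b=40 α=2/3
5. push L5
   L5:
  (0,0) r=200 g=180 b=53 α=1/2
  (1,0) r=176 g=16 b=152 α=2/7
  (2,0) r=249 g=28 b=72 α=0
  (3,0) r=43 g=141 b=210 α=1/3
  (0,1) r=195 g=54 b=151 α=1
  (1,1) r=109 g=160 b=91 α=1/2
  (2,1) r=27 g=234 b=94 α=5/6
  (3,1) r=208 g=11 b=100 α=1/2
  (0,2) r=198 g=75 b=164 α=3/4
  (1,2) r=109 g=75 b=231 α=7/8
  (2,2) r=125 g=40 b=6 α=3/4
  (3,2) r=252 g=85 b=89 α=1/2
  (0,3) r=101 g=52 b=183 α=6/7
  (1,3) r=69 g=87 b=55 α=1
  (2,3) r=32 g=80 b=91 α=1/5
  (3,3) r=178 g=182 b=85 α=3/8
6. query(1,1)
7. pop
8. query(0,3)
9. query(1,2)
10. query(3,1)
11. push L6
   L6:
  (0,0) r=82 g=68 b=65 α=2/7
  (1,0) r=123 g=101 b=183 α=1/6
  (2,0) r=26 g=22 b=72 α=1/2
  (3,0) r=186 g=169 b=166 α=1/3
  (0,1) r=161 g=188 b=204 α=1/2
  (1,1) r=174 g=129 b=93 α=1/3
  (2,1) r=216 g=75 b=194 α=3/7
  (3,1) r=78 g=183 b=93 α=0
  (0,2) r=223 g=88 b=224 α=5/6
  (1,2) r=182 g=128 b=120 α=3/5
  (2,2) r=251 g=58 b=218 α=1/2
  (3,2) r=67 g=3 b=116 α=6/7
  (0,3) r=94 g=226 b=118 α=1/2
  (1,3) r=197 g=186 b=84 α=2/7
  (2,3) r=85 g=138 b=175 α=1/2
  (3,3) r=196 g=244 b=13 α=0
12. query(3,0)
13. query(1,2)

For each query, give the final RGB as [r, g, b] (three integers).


at x=1,y=1 over L1,L2,L3,L4,L5:
+L1 (α=3/8) → [471/8, 231/4, 69]
+L2 (α=3/4) → [2223/32, 1719/16, 825/4]
+L3 (α=1) → [190, 170, 9]
+L4 (α=1) → [65, 122, 145]
+L5 (α=1/2) → [87, 141, 118]
= [87, 141, 118]

query (0,3) [L1,L2,L3,L4] — begin 0,0,0
L1 α=1: [90, 235, 239]
L2 α=1/3: [187/3, 493/3, 481/3]
L3 α=2/3: [607/9, 685/9, 1069/9]
L4 α=1/7: [1325/21, 1703/21, 2582/21]
= [63, 81, 123]

(1,2) stack=L1,L2,L3,L4; from [0,0,0]:
+L1 (α=1/2) → [124, 31, 127/2]
+L2 (α=1/2) → [305/2, 189/2, 413/4]
+L3 (α=0) → [305/2, 189/2, 413/4]
+L4 (α=1/2) → [429/4, 499/4, 481/8]
= [107, 125, 60]

at x=3,y=1 over L1,L2,L3,L4:
+L1 (α=1/8) → [105/8, 33/4, 185/8]
+L2 (α=1) → [227, 161, 165]
+L3 (α=2/5) → [779/5, 163, 793/5]
+L4 (α=2/3) → [1619/15, 275/3, 631/5]
→ [108, 92, 126]

(3,0) stack=L1,L2,L3,L4,L6; from [0,0,0]:
after L1 α=1/4: [187/4, 55, 39]
after L2 α=2/3: [265/4, 469/3, 27]
after L3 α=5/6: [4225/24, 842/9, 697/6]
after L4 α=1/2: [8881/48, 1373/18, 2107/12]
after L6 α=1/3: [13345/72, 2894/27, 3103/18]
= [185, 107, 172]

query (1,2) [L1,L2,L3,L4,L6] — begin 0,0,0
+L1 (α=1/2) → [124, 31, 127/2]
+L2 (α=1/2) → [305/2, 189/2, 413/4]
+L3 (α=0) → [305/2, 189/2, 413/4]
+L4 (α=1/2) → [429/4, 499/4, 481/8]
+L6 (α=3/5) → [1521/10, 1267/10, 1921/20]
→ [152, 127, 96]


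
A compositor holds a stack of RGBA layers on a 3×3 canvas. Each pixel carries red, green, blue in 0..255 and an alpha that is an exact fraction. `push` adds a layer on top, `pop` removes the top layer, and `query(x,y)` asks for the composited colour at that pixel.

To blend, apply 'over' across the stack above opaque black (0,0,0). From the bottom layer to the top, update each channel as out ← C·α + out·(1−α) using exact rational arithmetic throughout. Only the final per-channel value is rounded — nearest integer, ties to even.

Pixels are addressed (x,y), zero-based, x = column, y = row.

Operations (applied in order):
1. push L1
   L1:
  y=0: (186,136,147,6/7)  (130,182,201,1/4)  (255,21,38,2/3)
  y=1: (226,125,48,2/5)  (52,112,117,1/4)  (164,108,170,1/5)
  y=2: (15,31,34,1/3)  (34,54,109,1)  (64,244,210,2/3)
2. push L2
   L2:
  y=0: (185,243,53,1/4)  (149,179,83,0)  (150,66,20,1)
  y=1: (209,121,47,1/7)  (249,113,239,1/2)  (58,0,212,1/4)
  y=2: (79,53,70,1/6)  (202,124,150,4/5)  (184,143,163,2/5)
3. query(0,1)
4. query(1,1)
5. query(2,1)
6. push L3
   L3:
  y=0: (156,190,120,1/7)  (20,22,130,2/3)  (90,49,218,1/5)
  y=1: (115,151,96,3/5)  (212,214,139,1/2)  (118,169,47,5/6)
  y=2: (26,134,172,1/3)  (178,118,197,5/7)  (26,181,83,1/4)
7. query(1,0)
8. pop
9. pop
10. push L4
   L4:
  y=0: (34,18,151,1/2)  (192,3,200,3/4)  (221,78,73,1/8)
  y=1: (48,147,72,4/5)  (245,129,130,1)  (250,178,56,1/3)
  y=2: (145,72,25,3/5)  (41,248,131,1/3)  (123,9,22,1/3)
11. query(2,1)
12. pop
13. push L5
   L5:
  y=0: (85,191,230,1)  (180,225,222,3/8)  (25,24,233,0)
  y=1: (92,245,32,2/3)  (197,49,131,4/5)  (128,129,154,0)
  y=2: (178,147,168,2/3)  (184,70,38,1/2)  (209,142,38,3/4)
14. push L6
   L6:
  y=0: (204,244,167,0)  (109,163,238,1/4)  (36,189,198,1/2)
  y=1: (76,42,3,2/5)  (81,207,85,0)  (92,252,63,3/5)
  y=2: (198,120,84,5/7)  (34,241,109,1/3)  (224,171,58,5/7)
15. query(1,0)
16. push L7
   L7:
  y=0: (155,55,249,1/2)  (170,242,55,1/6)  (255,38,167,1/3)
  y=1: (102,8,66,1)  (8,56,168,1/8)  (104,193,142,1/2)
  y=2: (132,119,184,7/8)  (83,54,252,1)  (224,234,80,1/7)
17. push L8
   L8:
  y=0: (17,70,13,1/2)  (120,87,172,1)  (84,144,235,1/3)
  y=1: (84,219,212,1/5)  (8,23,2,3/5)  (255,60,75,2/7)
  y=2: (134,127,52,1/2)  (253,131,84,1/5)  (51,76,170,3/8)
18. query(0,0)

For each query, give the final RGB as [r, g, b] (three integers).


(0,1) stack=L1,L2; from [0,0,0]:
L1 α=2/5: [452/5, 50, 96/5]
L2 α=1/7: [3757/35, 421/7, 811/35]
rounded: [107, 60, 23]

(1,1) stack=L1,L2; from [0,0,0]:
L1 α=1/4: [13, 28, 117/4]
L2 α=1/2: [131, 141/2, 1073/8]
→ [131, 70, 134]

at x=2,y=1 over L1,L2:
+L1 (α=1/5) → [164/5, 108/5, 34]
+L2 (α=1/4) → [391/10, 81/5, 157/2]
= [39, 16, 78]

at x=1,y=0 over L1,L2,L3:
L1 α=1/4: [65/2, 91/2, 201/4]
L2 α=0: [65/2, 91/2, 201/4]
L3 α=2/3: [145/6, 179/6, 1241/12]
rounded: [24, 30, 103]

query (2,1) [L1,L4] — begin 0,0,0
+L1 (α=1/5) → [164/5, 108/5, 34]
+L4 (α=1/3) → [526/5, 1106/15, 124/3]
rounded: [105, 74, 41]

query (1,0) [L1,L5,L6] — begin 0,0,0
+L1 (α=1/4) → [65/2, 91/2, 201/4]
+L5 (α=3/8) → [1405/16, 1805/16, 3669/32]
+L6 (α=1/4) → [5959/64, 8023/64, 18623/128]
= [93, 125, 145]

at x=0,y=0 over L1,L5,L6,L7,L8:
after L1 α=6/7: [1116/7, 816/7, 126]
after L5 α=1: [85, 191, 230]
after L6 α=0: [85, 191, 230]
after L7 α=1/2: [120, 123, 479/2]
after L8 α=1/2: [137/2, 193/2, 505/4]
→ [68, 96, 126]


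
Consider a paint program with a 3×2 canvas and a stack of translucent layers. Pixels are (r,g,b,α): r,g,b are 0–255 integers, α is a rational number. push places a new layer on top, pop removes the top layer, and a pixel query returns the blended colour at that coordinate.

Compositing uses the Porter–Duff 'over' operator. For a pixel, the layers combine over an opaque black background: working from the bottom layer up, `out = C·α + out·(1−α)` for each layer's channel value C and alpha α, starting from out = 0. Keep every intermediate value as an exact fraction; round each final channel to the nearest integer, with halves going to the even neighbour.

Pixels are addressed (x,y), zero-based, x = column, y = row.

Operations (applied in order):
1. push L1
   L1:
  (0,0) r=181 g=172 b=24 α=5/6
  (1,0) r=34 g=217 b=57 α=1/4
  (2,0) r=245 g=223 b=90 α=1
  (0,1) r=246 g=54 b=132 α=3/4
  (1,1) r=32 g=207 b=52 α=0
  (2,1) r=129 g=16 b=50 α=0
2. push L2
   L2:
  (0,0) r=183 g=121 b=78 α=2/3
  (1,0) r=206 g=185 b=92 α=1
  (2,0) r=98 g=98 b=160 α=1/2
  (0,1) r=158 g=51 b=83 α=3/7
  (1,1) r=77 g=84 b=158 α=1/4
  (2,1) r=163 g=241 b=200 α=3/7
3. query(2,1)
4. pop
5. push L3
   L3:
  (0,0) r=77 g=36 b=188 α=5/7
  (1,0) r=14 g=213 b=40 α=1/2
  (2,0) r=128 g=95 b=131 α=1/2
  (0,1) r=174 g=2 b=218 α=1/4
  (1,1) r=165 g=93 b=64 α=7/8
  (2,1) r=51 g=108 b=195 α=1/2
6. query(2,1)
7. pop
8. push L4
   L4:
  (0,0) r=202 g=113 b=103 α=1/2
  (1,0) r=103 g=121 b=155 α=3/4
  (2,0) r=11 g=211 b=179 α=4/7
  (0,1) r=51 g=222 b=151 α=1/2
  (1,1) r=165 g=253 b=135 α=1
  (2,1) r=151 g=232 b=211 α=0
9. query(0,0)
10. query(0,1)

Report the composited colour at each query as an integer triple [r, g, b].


query (2,1) [L1,L2] — begin 0,0,0
L1 α=0: [0, 0, 0]
L2 α=3/7: [489/7, 723/7, 600/7]
→ [70, 103, 86]

query (2,1) [L1,L3] — begin 0,0,0
after L1 α=0: [0, 0, 0]
after L3 α=1/2: [51/2, 54, 195/2]
rounded: [26, 54, 98]

at x=0,y=0 over L1,L4:
+L1 (α=5/6) → [905/6, 430/3, 20]
+L4 (α=1/2) → [2117/12, 769/6, 123/2]
rounded: [176, 128, 62]

at x=0,y=1 over L1,L4:
after L1 α=3/4: [369/2, 81/2, 99]
after L4 α=1/2: [471/4, 525/4, 125]
= [118, 131, 125]


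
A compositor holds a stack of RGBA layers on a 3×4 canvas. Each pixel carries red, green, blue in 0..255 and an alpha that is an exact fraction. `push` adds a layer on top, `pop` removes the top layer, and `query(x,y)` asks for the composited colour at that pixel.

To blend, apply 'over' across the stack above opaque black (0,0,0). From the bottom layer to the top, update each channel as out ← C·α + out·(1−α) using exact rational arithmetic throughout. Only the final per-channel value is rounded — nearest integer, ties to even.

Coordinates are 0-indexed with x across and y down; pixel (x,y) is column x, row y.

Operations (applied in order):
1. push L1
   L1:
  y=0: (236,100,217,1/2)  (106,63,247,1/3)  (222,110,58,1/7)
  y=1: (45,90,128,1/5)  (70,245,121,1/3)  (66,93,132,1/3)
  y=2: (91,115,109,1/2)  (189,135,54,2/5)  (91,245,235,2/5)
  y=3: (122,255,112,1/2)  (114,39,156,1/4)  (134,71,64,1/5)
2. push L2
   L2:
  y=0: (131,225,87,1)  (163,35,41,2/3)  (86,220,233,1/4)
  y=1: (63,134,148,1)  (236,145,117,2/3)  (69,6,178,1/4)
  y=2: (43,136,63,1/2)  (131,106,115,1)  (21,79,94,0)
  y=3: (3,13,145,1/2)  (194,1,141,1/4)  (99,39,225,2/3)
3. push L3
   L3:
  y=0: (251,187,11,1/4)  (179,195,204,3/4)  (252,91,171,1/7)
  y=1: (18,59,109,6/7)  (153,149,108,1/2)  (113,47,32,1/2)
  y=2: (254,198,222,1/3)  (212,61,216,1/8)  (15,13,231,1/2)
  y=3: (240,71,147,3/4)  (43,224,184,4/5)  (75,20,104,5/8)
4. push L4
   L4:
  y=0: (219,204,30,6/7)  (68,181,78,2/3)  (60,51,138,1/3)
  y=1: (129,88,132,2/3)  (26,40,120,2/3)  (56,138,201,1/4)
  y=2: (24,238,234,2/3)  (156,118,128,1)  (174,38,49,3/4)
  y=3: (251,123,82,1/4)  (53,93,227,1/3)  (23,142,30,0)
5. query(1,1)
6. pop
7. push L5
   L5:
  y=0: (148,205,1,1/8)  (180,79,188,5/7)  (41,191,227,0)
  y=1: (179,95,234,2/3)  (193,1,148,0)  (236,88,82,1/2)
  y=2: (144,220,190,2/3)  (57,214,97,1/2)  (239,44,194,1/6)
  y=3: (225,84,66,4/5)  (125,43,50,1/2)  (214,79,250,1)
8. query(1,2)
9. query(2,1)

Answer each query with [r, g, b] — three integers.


query (1,1) [L1,L2,L3,L4] — begin 0,0,0
+L1 (α=1/3) → [70/3, 245/3, 121/3]
+L2 (α=2/3) → [1486/9, 1115/9, 823/9]
+L3 (α=1/2) → [2863/18, 1228/9, 1795/18]
+L4 (α=2/3) → [3799/54, 1948/27, 6115/54]
→ [70, 72, 113]

query (1,2) [L1,L2,L3,L5] — begin 0,0,0
+L1 (α=2/5) → [378/5, 54, 108/5]
+L2 (α=1) → [131, 106, 115]
+L3 (α=1/8) → [1129/8, 803/8, 1021/8]
+L5 (α=1/2) → [1585/16, 2515/16, 1797/16]
rounded: [99, 157, 112]

at x=2,y=1 over L1,L2,L3,L5:
after L1 α=1/3: [22, 31, 44]
after L2 α=1/4: [135/4, 99/4, 155/2]
after L3 α=1/2: [587/8, 287/8, 219/4]
after L5 α=1/2: [2475/16, 991/16, 547/8]
rounded: [155, 62, 68]


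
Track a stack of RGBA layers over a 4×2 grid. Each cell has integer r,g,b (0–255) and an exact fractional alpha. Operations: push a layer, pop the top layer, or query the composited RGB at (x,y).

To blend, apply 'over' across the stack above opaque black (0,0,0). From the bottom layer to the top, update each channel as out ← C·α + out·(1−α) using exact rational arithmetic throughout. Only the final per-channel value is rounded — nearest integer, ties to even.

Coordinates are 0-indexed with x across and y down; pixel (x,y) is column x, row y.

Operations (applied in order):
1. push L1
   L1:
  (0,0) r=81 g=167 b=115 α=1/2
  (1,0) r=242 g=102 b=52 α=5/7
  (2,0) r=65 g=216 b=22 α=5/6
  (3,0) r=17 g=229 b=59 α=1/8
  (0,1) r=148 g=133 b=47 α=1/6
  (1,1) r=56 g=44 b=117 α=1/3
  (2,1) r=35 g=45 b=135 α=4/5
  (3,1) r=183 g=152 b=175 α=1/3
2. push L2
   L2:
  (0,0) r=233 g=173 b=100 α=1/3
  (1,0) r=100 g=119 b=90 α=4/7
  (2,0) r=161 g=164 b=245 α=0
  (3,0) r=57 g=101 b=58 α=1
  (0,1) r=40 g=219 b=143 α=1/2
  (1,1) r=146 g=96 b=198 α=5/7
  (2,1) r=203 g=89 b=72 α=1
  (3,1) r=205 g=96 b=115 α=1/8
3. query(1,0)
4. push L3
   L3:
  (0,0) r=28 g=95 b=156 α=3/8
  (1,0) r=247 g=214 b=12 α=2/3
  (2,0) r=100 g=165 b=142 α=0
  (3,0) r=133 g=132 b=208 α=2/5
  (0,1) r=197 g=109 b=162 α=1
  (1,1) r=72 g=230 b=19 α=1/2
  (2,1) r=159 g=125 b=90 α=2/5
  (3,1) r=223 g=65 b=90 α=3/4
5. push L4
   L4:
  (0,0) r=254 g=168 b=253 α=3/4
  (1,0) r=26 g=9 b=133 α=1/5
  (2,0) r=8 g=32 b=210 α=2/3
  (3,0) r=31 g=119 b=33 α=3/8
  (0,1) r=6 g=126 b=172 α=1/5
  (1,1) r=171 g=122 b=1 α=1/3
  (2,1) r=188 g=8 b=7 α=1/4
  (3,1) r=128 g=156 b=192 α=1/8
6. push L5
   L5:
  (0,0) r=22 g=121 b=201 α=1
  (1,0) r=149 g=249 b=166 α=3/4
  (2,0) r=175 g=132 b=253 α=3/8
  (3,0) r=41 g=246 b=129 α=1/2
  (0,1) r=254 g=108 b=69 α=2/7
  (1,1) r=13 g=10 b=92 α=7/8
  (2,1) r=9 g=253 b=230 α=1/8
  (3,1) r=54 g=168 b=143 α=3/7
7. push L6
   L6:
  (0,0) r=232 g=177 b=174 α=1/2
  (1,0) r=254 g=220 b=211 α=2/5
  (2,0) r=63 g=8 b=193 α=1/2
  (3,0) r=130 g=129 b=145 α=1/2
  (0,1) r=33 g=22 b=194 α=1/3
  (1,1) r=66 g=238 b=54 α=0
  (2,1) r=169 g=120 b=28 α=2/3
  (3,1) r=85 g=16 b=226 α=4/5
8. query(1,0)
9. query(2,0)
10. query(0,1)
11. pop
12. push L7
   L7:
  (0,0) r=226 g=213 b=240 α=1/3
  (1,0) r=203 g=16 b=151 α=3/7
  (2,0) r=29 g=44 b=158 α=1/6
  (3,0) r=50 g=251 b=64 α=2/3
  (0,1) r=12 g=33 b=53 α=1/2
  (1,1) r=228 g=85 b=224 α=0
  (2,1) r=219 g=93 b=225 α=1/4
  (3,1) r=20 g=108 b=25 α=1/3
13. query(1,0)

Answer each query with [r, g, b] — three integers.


at x=1,y=0 over L1,L2:
+L1 (α=5/7) → [1210/7, 510/7, 260/7]
+L2 (α=4/7) → [6430/49, 4862/49, 3300/49]
rounded: [131, 99, 67]

(1,0) stack=L1,L2,L3,L4,L5,L6; from [0,0,0]:
after L1 α=5/7: [1210/7, 510/7, 260/7]
after L2 α=4/7: [6430/49, 4862/49, 3300/49]
after L3 α=2/3: [10212/49, 25834/147, 1492/49]
after L4 α=1/5: [42122/245, 104659/735, 2497/49]
after L5 α=3/4: [151637/980, 163426/735, 26899/196]
after L6 α=2/5: [952751/4900, 271226/1225, 163409/980]
→ [194, 221, 167]

query (2,0) [L1,L2,L3,L4,L5,L6] — begin 0,0,0
after L1 α=5/6: [325/6, 180, 55/3]
after L2 α=0: [325/6, 180, 55/3]
after L3 α=0: [325/6, 180, 55/3]
after L4 α=2/3: [421/18, 244/3, 1315/9]
after L5 α=3/8: [11555/144, 301/3, 6703/36]
after L6 α=1/2: [20627/288, 325/6, 13651/72]
→ [72, 54, 190]

at x=0,y=1 over L1,L2,L3,L4,L5,L6:
after L1 α=1/6: [74/3, 133/6, 47/6]
after L2 α=1/2: [97/3, 1447/12, 905/12]
after L3 α=1: [197, 109, 162]
after L4 α=1/5: [794/5, 562/5, 164]
after L5 α=2/7: [186, 778/7, 958/7]
after L6 α=1/3: [135, 570/7, 3274/21]
= [135, 81, 156]

(1,0) stack=L1,L2,L3,L4,L5,L7; from [0,0,0]:
after L1 α=5/7: [1210/7, 510/7, 260/7]
after L2 α=4/7: [6430/49, 4862/49, 3300/49]
after L3 α=2/3: [10212/49, 25834/147, 1492/49]
after L4 α=1/5: [42122/245, 104659/735, 2497/49]
after L5 α=3/4: [151637/980, 163426/735, 26899/196]
after L7 α=3/7: [300842/1715, 688984/5145, 49096/343]
= [175, 134, 143]


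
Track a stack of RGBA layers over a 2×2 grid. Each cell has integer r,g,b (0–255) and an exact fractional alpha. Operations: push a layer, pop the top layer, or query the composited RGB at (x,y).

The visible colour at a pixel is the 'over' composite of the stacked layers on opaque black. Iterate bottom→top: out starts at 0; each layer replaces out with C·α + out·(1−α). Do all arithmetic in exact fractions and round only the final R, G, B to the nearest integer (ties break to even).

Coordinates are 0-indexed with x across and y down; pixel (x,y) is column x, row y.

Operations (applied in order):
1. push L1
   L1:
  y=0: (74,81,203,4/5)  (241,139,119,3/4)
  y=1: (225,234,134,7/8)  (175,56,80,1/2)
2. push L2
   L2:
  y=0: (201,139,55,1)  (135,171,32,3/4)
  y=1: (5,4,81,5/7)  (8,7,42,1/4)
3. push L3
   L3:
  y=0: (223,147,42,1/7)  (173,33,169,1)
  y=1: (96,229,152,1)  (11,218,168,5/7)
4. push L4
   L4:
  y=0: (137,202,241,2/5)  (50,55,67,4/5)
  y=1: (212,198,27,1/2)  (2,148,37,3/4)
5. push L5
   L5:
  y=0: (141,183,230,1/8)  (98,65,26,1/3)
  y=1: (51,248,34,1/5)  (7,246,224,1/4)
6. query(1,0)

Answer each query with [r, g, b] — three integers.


(1,0) stack=L1,L2,L3,L4,L5; from [0,0,0]:
+L1 (α=3/4) → [723/4, 417/4, 357/4]
+L2 (α=3/4) → [2343/16, 2469/16, 741/16]
+L3 (α=1) → [173, 33, 169]
+L4 (α=4/5) → [373/5, 253/5, 437/5]
+L5 (α=1/3) → [412/5, 277/5, 1004/15]
rounded: [82, 55, 67]


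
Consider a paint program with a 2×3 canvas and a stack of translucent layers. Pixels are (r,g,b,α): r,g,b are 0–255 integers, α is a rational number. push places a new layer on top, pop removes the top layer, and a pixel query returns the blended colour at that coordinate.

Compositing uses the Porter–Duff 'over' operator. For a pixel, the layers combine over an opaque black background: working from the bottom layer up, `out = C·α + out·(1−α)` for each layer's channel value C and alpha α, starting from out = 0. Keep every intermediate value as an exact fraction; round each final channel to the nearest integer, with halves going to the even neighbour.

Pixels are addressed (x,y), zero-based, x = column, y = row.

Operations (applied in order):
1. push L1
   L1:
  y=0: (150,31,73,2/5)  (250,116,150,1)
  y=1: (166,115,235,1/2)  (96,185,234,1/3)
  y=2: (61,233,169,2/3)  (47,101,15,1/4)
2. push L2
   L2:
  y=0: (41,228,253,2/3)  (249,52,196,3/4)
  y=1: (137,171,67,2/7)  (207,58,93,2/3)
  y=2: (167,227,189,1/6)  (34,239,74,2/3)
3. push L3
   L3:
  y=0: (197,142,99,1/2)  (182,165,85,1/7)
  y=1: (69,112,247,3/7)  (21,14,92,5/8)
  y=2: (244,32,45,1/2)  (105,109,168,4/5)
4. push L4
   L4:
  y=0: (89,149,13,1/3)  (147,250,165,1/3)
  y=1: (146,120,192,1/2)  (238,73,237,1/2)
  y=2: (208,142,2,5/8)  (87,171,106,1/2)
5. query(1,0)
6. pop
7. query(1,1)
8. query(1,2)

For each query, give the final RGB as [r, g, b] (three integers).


(1,0) stack=L1,L2,L3,L4; from [0,0,0]:
after L1 α=1: [250, 116, 150]
after L2 α=3/4: [997/4, 68, 369/2]
after L3 α=1/7: [3355/14, 573/7, 1192/7]
after L4 α=1/3: [4384/21, 2896/21, 3539/21]
→ [209, 138, 169]

query (1,1) [L1,L2,L3] — begin 0,0,0
after L1 α=1/3: [32, 185/3, 78]
after L2 α=2/3: [446/3, 533/9, 88]
after L3 α=5/8: [551/8, 743/24, 181/2]
= [69, 31, 90]

at x=1,y=2 over L1,L2,L3:
+L1 (α=1/4) → [47/4, 101/4, 15/4]
+L2 (α=2/3) → [319/12, 671/4, 607/12]
+L3 (α=4/5) → [5359/60, 483/4, 8671/60]
→ [89, 121, 145]


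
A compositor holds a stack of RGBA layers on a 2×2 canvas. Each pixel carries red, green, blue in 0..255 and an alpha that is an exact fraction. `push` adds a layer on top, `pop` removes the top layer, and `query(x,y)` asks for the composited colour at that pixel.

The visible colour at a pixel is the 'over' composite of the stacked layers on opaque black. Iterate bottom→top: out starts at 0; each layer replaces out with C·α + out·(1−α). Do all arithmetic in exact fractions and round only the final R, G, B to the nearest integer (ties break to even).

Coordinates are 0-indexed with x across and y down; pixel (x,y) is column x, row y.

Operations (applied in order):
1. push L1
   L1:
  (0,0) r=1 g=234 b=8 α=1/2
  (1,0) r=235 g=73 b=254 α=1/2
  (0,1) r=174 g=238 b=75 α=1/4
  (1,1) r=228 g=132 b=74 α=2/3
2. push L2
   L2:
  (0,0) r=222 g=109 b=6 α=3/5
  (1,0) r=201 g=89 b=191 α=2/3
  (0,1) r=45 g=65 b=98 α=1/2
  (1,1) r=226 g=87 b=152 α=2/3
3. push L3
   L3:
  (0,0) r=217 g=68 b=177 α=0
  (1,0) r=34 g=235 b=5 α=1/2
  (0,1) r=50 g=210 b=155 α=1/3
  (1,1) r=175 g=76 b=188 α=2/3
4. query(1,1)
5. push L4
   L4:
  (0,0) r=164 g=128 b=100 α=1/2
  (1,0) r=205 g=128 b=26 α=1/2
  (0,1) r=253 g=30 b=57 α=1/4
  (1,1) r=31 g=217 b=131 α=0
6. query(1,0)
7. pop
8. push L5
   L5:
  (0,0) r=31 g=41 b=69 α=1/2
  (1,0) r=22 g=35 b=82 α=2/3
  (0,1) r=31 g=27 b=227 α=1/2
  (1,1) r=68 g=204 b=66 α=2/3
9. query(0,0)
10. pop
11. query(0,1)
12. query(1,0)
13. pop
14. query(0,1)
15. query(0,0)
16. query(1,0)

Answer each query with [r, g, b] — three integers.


at x=1,y=1 over L1,L2,L3:
after L1 α=2/3: [152, 88, 148/3]
after L2 α=2/3: [604/3, 262/3, 1060/9]
after L3 α=2/3: [1654/9, 718/9, 4444/27]
→ [184, 80, 165]

at x=1,y=0 over L1,L2,L3,L4:
+L1 (α=1/2) → [235/2, 73/2, 127]
+L2 (α=2/3) → [1039/6, 143/2, 509/3]
+L3 (α=1/2) → [1243/12, 613/4, 262/3]
+L4 (α=1/2) → [3703/24, 1125/8, 170/3]
→ [154, 141, 57]

query (0,0) [L1,L2,L3,L5] — begin 0,0,0
+L1 (α=1/2) → [1/2, 117, 4]
+L2 (α=3/5) → [667/5, 561/5, 26/5]
+L3 (α=0) → [667/5, 561/5, 26/5]
+L5 (α=1/2) → [411/5, 383/5, 371/10]
→ [82, 77, 37]

query (0,1) [L1,L2,L3] — begin 0,0,0
L1 α=1/4: [87/2, 119/2, 75/4]
L2 α=1/2: [177/4, 249/4, 467/8]
L3 α=1/3: [277/6, 223/2, 1087/12]
→ [46, 112, 91]

(1,0) stack=L1,L2,L3; from [0,0,0]:
L1 α=1/2: [235/2, 73/2, 127]
L2 α=2/3: [1039/6, 143/2, 509/3]
L3 α=1/2: [1243/12, 613/4, 262/3]
→ [104, 153, 87]

query (0,1) [L1,L2] — begin 0,0,0
after L1 α=1/4: [87/2, 119/2, 75/4]
after L2 α=1/2: [177/4, 249/4, 467/8]
→ [44, 62, 58]

at x=0,y=0 over L1,L2:
after L1 α=1/2: [1/2, 117, 4]
after L2 α=3/5: [667/5, 561/5, 26/5]
rounded: [133, 112, 5]

(1,0) stack=L1,L2; from [0,0,0]:
+L1 (α=1/2) → [235/2, 73/2, 127]
+L2 (α=2/3) → [1039/6, 143/2, 509/3]
rounded: [173, 72, 170]


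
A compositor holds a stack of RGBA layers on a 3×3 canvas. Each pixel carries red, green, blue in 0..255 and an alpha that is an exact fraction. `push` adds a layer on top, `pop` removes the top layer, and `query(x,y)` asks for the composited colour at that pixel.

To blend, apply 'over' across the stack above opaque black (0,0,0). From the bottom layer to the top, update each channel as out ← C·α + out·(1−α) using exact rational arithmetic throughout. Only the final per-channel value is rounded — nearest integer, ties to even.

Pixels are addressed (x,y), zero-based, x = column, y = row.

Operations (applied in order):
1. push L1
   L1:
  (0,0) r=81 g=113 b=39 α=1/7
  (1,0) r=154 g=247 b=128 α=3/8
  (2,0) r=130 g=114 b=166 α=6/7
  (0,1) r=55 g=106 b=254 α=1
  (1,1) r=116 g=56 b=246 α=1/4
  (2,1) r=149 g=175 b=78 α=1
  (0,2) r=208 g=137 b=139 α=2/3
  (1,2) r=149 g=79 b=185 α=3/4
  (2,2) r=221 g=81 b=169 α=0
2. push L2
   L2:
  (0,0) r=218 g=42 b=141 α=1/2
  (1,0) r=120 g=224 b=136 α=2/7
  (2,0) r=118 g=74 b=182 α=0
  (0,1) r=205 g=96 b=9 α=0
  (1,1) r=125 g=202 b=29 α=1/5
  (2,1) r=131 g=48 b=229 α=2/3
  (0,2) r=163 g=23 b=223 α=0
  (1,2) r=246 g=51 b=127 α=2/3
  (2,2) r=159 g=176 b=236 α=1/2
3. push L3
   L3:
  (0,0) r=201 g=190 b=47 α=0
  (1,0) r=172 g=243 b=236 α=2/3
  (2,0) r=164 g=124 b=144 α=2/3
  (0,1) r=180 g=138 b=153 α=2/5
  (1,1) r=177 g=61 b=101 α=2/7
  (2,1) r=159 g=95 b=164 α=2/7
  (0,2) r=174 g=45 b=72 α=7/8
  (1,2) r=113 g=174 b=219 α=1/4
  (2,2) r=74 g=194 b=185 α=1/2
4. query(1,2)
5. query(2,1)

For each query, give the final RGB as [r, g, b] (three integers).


query (1,2) [L1,L2,L3] — begin 0,0,0
after L1 α=3/4: [447/4, 237/4, 555/4]
after L2 α=2/3: [805/4, 215/4, 1571/12]
after L3 α=1/4: [2867/16, 1341/16, 2447/16]
→ [179, 84, 153]

at x=2,y=1 over L1,L2,L3:
after L1 α=1: [149, 175, 78]
after L2 α=2/3: [137, 271/3, 536/3]
after L3 α=2/7: [1003/7, 275/3, 3664/21]
= [143, 92, 174]
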